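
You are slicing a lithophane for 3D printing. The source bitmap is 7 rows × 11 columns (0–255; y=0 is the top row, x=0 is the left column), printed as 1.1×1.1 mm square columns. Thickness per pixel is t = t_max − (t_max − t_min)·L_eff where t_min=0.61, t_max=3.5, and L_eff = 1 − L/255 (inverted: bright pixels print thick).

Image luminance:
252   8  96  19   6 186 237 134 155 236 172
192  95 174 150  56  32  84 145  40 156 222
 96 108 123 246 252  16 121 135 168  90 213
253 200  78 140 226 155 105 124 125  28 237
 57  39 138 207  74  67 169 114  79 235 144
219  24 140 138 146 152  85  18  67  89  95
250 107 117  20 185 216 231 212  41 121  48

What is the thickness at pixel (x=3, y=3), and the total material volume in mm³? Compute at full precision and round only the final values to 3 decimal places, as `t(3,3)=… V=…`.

t(3,3)=2.197 V=195.750

span = t_max - t_min = 3.5 - 0.61 = 2.890
L(3,3) = 140, L_eff = 1 - 140/255 = 0.450980 (inverted)
t(3,3) = 3.5 - 2.890·0.450980 = 2.197
Σt over all 7·11 pixels = 48533/300 ≈ 161.7766667
V = pitch²·Σt = 1.1²·48533/300 = 195.750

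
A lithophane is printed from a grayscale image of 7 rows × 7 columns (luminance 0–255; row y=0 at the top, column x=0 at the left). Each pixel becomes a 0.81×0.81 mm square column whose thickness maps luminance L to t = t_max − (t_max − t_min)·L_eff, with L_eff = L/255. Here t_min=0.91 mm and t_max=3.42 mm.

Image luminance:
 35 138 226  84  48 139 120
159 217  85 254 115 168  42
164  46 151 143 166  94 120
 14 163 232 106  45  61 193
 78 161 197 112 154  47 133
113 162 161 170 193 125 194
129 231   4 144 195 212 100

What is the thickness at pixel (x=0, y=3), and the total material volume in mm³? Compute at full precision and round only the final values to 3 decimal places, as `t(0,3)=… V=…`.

t(0,3)=3.282 V=67.694

span = t_max - t_min = 3.42 - 0.91 = 2.510
L(0,3) = 14, L_eff = 14/255 = 0.054902
t(0,3) = 3.42 - 2.510·0.054902 = 3.282
Σt over all 7·7 pixels = 876999/8500 ≈ 103.1763529
V = pitch²·Σt = 0.81²·876999/8500 = 67.694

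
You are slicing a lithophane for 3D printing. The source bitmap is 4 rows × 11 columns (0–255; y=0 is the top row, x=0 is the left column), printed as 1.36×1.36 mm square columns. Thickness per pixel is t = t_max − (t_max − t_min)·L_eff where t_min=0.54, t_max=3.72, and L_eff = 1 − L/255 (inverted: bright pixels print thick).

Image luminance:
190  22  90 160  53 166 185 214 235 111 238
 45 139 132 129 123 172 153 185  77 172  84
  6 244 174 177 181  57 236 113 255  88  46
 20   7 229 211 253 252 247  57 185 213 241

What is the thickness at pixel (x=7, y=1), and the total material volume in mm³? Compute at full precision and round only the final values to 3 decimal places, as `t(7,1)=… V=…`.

t(7,1)=2.847 V=195.418

span = t_max - t_min = 3.72 - 0.54 = 3.180
L(7,1) = 185, L_eff = 1 - 185/255 = 0.274510 (inverted)
t(7,1) = 3.72 - 3.180·0.274510 = 2.847
Σt over all 4·11 pixels = 449031/4250 ≈ 105.6543529
V = pitch²·Σt = 1.36²·449031/4250 = 195.418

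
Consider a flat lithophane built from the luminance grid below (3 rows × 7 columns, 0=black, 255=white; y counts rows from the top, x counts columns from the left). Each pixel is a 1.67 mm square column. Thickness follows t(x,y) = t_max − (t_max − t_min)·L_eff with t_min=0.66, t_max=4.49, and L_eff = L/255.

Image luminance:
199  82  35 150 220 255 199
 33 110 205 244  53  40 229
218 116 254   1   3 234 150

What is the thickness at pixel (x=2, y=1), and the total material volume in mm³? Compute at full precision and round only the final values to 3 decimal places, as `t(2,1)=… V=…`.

t(2,1)=1.411 V=136.044

span = t_max - t_min = 4.49 - 0.66 = 3.830
L(2,1) = 205, L_eff = 205/255 = 0.803922
t(2,1) = 4.49 - 3.830·0.803922 = 1.411
Σt over all 3·7 pixels = 82927/1700 ≈ 48.7805882
V = pitch²·Σt = 1.67²·82927/1700 = 136.044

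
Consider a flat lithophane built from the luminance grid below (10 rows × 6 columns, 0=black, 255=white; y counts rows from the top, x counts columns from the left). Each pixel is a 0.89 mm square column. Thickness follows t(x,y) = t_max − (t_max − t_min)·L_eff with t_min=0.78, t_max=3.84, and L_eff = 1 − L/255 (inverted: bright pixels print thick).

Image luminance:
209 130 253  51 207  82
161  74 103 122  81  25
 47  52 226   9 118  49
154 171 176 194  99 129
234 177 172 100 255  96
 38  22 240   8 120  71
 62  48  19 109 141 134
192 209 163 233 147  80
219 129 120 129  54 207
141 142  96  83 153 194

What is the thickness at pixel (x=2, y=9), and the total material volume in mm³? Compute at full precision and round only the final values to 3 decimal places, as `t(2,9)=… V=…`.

span = t_max - t_min = 3.84 - 0.78 = 3.060
L(2,9) = 96, L_eff = 1 - 96/255 = 0.623529 (inverted)
t(2,9) = 3.84 - 3.060·0.623529 = 1.932
Σt over all 10·6 pixels = 138.708
V = pitch²·Σt = 0.89²·138.708 = 109.871

t(2,9)=1.932 V=109.871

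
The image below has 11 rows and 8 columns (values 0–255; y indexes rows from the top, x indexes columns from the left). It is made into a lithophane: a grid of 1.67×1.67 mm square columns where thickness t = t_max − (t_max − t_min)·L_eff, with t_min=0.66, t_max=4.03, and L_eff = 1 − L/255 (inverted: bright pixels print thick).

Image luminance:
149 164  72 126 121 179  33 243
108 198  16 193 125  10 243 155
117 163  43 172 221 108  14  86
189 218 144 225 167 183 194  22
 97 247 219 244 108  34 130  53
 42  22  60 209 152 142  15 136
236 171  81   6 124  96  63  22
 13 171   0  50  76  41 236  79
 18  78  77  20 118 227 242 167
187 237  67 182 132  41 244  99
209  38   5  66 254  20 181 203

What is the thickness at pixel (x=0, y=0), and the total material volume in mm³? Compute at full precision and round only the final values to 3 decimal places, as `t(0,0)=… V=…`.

span = t_max - t_min = 4.03 - 0.66 = 3.370
L(0,0) = 149, L_eff = 1 - 149/255 = 0.415686 (inverted)
t(0,0) = 4.03 - 3.370·0.415686 = 2.629
Σt over all 11·8 pixels = 1287574/6375 ≈ 201.9723922
V = pitch²·Σt = 1.67²·1287574/6375 = 563.281

t(0,0)=2.629 V=563.281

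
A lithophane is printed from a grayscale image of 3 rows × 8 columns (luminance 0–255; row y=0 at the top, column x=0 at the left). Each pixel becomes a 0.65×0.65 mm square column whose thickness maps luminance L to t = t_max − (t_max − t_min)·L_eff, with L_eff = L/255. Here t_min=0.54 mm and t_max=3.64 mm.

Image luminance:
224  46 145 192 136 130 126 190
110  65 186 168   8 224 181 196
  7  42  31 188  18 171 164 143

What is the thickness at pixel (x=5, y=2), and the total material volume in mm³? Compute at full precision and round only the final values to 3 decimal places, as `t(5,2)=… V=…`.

t(5,2)=1.561 V=21.033

span = t_max - t_min = 3.64 - 0.54 = 3.100
L(5,2) = 171, L_eff = 171/255 = 0.670588
t(5,2) = 3.64 - 3.100·0.670588 = 1.561
Σt over all 3·8 pixels = 126947/2550 ≈ 49.7831373
V = pitch²·Σt = 0.65²·126947/2550 = 21.033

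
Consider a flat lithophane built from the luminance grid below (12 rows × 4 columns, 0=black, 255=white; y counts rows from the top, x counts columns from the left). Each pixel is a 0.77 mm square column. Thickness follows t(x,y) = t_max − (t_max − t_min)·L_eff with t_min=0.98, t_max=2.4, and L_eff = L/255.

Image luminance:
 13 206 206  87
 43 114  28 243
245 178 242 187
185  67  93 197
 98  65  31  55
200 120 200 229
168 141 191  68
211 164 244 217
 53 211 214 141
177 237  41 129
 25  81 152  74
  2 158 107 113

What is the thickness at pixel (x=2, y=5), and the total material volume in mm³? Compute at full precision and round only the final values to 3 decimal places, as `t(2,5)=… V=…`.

t(2,5)=1.286 V=46.343

span = t_max - t_min = 2.4 - 0.98 = 1.420
L(2,5) = 200, L_eff = 200/255 = 0.784314
t(2,5) = 2.4 - 1.420·0.784314 = 1.286
Σt over all 12·4 pixels = 332193/4250 ≈ 78.1630588
V = pitch²·Σt = 0.77²·332193/4250 = 46.343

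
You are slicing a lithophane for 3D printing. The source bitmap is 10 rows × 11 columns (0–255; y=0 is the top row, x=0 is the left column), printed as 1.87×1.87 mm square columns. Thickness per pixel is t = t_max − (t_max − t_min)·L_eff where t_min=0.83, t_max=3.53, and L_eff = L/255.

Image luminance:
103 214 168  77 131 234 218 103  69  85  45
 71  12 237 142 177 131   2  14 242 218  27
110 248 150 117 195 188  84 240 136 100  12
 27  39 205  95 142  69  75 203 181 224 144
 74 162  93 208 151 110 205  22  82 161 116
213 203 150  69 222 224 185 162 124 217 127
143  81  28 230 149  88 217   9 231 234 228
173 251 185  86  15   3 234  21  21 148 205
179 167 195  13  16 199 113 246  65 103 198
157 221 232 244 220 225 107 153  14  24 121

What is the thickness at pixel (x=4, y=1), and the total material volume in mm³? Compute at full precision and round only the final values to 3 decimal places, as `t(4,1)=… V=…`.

span = t_max - t_min = 3.53 - 0.83 = 2.700
L(4,1) = 177, L_eff = 177/255 = 0.694118
t(4,1) = 3.53 - 2.700·0.694118 = 1.656
Σt over all 10·11 pixels = 193471/850 ≈ 227.6129412
V = pitch²·Σt = 1.87²·193471/850 = 795.940

t(4,1)=1.656 V=795.940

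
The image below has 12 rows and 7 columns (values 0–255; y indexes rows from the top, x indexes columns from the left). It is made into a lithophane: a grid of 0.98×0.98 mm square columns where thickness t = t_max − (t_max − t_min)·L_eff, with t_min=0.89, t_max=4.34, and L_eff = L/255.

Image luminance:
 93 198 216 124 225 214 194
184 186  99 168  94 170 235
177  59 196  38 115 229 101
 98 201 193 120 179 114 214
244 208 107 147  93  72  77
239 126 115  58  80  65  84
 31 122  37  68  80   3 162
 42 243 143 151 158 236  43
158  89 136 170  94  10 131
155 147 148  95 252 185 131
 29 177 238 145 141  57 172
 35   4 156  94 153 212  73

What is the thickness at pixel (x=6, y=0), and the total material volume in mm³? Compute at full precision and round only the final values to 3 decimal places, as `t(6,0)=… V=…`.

t(6,0)=1.715 V=203.880

span = t_max - t_min = 4.34 - 0.89 = 3.450
L(6,0) = 194, L_eff = 194/255 = 0.760784
t(6,0) = 4.34 - 3.450·0.760784 = 1.715
Σt over all 12·7 pixels = 360887/1700 ≈ 212.2864706
V = pitch²·Σt = 0.98²·360887/1700 = 203.880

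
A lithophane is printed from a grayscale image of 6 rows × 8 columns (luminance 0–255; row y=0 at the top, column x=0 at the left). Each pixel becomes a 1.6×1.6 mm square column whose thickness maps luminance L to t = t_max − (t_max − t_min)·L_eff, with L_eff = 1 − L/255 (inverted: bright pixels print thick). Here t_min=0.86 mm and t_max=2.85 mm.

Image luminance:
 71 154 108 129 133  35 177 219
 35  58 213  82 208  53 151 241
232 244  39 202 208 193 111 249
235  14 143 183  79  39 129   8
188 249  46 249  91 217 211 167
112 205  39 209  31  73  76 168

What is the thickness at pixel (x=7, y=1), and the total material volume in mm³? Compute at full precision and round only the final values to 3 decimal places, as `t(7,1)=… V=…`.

t(7,1)=2.741 V=239.650

span = t_max - t_min = 2.85 - 0.86 = 1.990
L(7,1) = 241, L_eff = 1 - 241/255 = 0.054902 (inverted)
t(7,1) = 2.85 - 1.990·0.054902 = 2.741
Σt over all 6·8 pixels = 1193567/12750 ≈ 93.6130980
V = pitch²·Σt = 1.6²·1193567/12750 = 239.650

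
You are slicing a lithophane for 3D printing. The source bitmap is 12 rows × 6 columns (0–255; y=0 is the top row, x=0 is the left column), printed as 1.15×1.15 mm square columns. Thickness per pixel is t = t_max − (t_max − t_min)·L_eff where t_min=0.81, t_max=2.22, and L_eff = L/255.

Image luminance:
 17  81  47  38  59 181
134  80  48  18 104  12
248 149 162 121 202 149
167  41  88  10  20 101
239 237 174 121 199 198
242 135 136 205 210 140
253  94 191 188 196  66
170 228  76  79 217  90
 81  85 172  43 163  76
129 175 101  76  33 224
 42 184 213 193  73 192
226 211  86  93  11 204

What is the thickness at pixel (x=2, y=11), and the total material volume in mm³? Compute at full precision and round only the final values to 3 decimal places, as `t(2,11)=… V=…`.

span = t_max - t_min = 2.22 - 0.81 = 1.410
L(2,11) = 86, L_eff = 86/255 = 0.337255
t(2,11) = 2.22 - 1.410·0.337255 = 1.744
Σt over all 12·6 pixels = 914631/8500 ≈ 107.6036471
V = pitch²·Σt = 1.15²·914631/8500 = 142.306

t(2,11)=1.744 V=142.306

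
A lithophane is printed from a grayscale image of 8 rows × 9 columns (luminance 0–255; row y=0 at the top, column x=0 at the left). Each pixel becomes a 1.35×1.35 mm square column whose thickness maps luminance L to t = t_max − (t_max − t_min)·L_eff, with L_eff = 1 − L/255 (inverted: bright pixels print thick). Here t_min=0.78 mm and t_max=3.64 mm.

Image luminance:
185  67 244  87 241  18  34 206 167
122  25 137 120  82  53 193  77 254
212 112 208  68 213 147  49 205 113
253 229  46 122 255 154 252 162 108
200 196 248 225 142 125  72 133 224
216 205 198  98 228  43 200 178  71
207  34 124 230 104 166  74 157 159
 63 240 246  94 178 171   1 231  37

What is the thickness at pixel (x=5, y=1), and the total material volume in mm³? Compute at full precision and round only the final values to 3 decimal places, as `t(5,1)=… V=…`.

span = t_max - t_min = 3.64 - 0.78 = 2.860
L(5,1) = 53, L_eff = 1 - 53/255 = 0.792157 (inverted)
t(5,1) = 3.64 - 2.860·0.792157 = 1.374
Σt over all 8·9 pixels = 1125787/6375 ≈ 176.5940392
V = pitch²·Σt = 1.35²·1125787/6375 = 321.843

t(5,1)=1.374 V=321.843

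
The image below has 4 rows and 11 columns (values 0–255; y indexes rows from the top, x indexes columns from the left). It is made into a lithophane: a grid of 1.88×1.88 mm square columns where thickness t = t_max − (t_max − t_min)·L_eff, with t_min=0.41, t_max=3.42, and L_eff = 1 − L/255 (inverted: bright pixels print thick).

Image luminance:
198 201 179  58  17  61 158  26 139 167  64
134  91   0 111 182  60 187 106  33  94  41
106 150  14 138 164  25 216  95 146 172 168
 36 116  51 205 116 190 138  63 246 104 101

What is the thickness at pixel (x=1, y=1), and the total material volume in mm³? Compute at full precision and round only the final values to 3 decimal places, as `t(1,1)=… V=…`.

span = t_max - t_min = 3.42 - 0.41 = 3.010
L(1,1) = 91, L_eff = 1 - 91/255 = 0.643137 (inverted)
t(1,1) = 3.42 - 3.010·0.643137 = 1.484
Σt over all 4·11 pixels = 661729/8500 ≈ 77.8504706
V = pitch²·Σt = 1.88²·661729/8500 = 275.155

t(1,1)=1.484 V=275.155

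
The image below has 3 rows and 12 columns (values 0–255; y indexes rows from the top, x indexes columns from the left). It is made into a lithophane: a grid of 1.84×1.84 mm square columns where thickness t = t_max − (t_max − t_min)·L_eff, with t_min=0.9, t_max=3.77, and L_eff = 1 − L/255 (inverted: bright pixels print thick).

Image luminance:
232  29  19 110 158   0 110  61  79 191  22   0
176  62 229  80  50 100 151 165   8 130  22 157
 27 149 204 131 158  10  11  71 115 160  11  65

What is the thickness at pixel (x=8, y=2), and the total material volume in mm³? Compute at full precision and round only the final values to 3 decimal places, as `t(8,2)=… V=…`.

span = t_max - t_min = 3.77 - 0.9 = 2.870
L(8,2) = 115, L_eff = 1 - 115/255 = 0.549020 (inverted)
t(8,2) = 3.77 - 2.870·0.549020 = 2.194
Σt over all 3·12 pixels = 605737/8500 ≈ 71.2631765
V = pitch²·Σt = 1.84²·605737/8500 = 241.269

t(8,2)=2.194 V=241.269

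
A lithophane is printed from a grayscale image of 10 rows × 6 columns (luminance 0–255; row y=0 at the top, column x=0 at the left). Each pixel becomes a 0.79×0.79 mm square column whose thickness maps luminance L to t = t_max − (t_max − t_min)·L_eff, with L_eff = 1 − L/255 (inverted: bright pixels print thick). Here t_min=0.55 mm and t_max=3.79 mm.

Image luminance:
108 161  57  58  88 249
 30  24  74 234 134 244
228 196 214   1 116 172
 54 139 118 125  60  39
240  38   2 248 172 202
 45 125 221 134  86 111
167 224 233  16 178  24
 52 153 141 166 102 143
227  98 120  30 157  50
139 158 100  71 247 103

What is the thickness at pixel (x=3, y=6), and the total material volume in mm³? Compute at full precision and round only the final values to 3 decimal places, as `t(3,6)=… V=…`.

t(3,6)=0.753 V=81.226

span = t_max - t_min = 3.79 - 0.55 = 3.240
L(3,6) = 16, L_eff = 1 - 16/255 = 0.937255 (inverted)
t(3,6) = 3.79 - 3.240·0.937255 = 0.753
Σt over all 10·6 pixels = 276567/2125 ≈ 130.1491765
V = pitch²·Σt = 0.79²·276567/2125 = 81.226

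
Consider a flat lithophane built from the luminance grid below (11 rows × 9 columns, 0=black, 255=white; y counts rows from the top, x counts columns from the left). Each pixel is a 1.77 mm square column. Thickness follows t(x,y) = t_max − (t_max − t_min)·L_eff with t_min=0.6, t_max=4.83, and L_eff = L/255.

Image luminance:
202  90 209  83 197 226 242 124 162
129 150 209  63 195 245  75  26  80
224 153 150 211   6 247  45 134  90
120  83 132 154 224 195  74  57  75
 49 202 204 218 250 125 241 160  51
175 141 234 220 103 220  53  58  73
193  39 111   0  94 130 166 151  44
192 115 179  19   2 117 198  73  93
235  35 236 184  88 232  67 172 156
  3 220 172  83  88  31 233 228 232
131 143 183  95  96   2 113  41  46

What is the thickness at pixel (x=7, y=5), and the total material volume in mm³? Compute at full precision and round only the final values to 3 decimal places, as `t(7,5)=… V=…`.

t(7,5)=3.868 V=805.880

span = t_max - t_min = 4.83 - 0.6 = 4.230
L(7,5) = 58, L_eff = 58/255 = 0.227451
t(7,5) = 4.83 - 4.230·0.227451 = 3.868
Σt over all 11·9 pixels = 1093233/4250 ≈ 257.2312941
V = pitch²·Σt = 1.77²·1093233/4250 = 805.880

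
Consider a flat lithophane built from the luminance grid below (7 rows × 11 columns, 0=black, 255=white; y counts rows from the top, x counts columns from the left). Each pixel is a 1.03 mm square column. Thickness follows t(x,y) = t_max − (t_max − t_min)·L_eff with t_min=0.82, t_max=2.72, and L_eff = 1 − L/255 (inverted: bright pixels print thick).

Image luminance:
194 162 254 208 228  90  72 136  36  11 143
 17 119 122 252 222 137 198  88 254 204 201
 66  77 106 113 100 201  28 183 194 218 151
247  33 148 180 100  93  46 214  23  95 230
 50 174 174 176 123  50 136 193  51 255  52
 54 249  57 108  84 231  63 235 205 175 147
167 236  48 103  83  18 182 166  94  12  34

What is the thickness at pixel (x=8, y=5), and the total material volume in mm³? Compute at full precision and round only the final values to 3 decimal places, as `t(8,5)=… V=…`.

span = t_max - t_min = 2.72 - 0.82 = 1.900
L(8,5) = 205, L_eff = 1 - 205/255 = 0.196078 (inverted)
t(8,5) = 2.72 - 1.900·0.196078 = 2.347
Σt over all 7·11 pixels = 179104/1275 ≈ 140.4737255
V = pitch²·Σt = 1.03²·179104/1275 = 149.029

t(8,5)=2.347 V=149.029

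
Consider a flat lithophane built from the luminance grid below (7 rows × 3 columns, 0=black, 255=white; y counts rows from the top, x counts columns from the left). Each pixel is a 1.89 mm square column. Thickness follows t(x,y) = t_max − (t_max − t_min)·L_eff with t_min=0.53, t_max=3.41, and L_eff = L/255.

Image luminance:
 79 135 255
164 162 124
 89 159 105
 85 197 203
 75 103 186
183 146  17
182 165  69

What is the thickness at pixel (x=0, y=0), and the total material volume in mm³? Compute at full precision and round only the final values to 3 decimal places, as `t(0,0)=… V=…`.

t(0,0)=2.518 V=139.487

span = t_max - t_min = 3.41 - 0.53 = 2.880
L(0,0) = 79, L_eff = 79/255 = 0.309804
t(0,0) = 3.41 - 2.880·0.309804 = 2.518
Σt over all 7·3 pixels = 331917/8500 ≈ 39.0490588
V = pitch²·Σt = 1.89²·331917/8500 = 139.487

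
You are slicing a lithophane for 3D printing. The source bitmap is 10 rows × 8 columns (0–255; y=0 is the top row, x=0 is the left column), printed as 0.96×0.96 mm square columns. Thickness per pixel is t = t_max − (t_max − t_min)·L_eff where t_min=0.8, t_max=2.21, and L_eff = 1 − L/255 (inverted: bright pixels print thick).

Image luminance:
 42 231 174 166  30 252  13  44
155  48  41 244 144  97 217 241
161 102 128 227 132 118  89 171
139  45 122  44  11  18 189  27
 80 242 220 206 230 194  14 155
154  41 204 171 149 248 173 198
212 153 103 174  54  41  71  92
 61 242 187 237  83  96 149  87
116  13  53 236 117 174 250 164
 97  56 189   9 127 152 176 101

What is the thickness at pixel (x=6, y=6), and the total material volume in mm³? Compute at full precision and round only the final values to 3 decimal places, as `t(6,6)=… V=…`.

t(6,6)=1.193 V=113.065

span = t_max - t_min = 2.21 - 0.8 = 1.410
L(6,6) = 71, L_eff = 1 - 71/255 = 0.721569 (inverted)
t(6,6) = 2.21 - 1.410·0.721569 = 1.193
Σt over all 10·8 pixels = 1042811/8500 ≈ 122.6836471
V = pitch²·Σt = 0.96²·1042811/8500 = 113.065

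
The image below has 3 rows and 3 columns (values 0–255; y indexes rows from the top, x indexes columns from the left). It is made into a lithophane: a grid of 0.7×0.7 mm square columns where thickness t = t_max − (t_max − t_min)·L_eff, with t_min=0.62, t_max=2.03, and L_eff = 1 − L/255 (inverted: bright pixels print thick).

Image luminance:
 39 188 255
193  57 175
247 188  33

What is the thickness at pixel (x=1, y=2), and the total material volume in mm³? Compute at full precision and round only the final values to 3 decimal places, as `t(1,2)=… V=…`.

span = t_max - t_min = 2.03 - 0.62 = 1.410
L(1,2) = 188, L_eff = 1 - 188/255 = 0.262745 (inverted)
t(1,2) = 2.03 - 1.410·0.262745 = 1.660
Σt over all 3·3 pixels = 22411/1700 ≈ 13.1829412
V = pitch²·Σt = 0.7²·22411/1700 = 6.460

t(1,2)=1.660 V=6.460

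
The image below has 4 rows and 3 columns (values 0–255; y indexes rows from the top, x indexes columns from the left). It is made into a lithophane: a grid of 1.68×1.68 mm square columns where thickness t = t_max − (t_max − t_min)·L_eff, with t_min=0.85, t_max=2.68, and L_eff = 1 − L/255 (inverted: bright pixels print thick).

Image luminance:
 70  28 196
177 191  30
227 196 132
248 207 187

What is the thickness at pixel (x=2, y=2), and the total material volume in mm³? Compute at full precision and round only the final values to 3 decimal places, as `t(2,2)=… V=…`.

span = t_max - t_min = 2.68 - 0.85 = 1.830
L(2,2) = 132, L_eff = 1 - 132/255 = 0.482353 (inverted)
t(2,2) = 2.68 - 1.830·0.482353 = 1.797
Σt over all 4·3 pixels = 201929/8500 ≈ 23.7563529
V = pitch²·Σt = 1.68²·201929/8500 = 67.050

t(2,2)=1.797 V=67.050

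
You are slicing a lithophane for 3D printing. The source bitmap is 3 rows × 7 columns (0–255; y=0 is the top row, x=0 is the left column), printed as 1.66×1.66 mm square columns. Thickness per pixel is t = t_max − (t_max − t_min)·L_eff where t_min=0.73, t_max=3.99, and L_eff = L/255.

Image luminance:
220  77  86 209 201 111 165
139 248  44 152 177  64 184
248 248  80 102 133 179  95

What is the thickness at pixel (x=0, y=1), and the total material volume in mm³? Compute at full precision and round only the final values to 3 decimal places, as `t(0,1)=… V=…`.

span = t_max - t_min = 3.99 - 0.73 = 3.260
L(0,1) = 139, L_eff = 139/255 = 0.545098
t(0,1) = 3.99 - 3.260·0.545098 = 2.213
Σt over all 3·7 pixels = 43.366
V = pitch²·Σt = 1.66²·43.366 = 119.499

t(0,1)=2.213 V=119.499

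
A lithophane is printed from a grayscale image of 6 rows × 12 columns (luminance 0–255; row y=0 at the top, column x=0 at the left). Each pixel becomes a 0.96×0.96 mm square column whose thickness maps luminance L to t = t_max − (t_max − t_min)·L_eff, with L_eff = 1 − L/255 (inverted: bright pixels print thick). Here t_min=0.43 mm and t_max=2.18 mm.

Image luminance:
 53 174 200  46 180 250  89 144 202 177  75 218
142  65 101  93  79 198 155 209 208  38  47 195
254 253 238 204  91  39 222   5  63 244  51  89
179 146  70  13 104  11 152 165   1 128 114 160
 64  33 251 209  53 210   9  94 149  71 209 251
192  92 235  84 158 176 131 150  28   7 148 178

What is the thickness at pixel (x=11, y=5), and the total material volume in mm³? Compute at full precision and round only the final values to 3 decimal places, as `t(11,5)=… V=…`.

span = t_max - t_min = 2.18 - 0.43 = 1.750
L(11,5) = 178, L_eff = 1 - 178/255 = 0.301961 (inverted)
t(11,5) = 2.18 - 1.750·0.301961 = 1.652
Σt over all 6·12 pixels = 40913/425 ≈ 96.2658824
V = pitch²·Σt = 0.96²·40913/425 = 88.719

t(11,5)=1.652 V=88.719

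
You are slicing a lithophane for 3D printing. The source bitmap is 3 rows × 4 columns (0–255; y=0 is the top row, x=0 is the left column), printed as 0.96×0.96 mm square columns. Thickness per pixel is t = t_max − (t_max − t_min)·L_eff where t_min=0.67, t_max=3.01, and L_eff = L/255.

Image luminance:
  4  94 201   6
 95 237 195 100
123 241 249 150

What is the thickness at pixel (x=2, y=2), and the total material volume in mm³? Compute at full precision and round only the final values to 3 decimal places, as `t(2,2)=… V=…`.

t(2,2)=0.725 V=18.954

span = t_max - t_min = 3.01 - 0.67 = 2.340
L(2,2) = 249, L_eff = 249/255 = 0.976471
t(2,2) = 3.01 - 2.340·0.976471 = 0.725
Σt over all 3·4 pixels = 17481/850 ≈ 20.5658824
V = pitch²·Σt = 0.96²·17481/850 = 18.954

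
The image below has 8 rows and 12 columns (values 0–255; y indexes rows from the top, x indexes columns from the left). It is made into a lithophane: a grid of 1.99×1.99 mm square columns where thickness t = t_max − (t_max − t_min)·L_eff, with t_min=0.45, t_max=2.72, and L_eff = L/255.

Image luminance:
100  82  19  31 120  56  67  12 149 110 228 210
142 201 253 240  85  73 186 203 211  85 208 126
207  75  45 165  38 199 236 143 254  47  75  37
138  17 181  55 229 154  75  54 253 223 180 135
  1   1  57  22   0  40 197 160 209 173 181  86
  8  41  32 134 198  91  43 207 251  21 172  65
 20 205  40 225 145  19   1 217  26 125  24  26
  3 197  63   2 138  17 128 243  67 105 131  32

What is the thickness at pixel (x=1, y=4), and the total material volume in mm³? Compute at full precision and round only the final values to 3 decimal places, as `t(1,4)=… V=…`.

t(1,4)=2.711 V=646.247

span = t_max - t_min = 2.72 - 0.45 = 2.270
L(1,4) = 1, L_eff = 1/255 = 0.003922
t(1,4) = 2.72 - 2.270·0.003922 = 2.711
Σt over all 8·12 pixels = 1387111/8500 ≈ 163.1895294
V = pitch²·Σt = 1.99²·1387111/8500 = 646.247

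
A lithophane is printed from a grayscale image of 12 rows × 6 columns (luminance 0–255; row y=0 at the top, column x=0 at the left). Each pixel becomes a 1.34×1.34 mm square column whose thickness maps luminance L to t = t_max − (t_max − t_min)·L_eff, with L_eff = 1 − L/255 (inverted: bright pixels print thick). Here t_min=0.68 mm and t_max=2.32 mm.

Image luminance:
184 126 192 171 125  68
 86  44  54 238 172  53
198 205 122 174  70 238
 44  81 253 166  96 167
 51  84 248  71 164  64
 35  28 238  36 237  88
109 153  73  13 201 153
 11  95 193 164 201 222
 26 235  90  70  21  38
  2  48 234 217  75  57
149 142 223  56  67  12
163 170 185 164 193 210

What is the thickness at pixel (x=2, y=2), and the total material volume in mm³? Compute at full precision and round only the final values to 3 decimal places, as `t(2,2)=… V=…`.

t(2,2)=1.465 V=193.070

span = t_max - t_min = 2.32 - 0.68 = 1.640
L(2,2) = 122, L_eff = 1 - 122/255 = 0.521569 (inverted)
t(2,2) = 2.32 - 1.640·0.521569 = 1.465
Σt over all 12·6 pixels = 685466/6375 ≈ 107.5240784
V = pitch²·Σt = 1.34²·685466/6375 = 193.070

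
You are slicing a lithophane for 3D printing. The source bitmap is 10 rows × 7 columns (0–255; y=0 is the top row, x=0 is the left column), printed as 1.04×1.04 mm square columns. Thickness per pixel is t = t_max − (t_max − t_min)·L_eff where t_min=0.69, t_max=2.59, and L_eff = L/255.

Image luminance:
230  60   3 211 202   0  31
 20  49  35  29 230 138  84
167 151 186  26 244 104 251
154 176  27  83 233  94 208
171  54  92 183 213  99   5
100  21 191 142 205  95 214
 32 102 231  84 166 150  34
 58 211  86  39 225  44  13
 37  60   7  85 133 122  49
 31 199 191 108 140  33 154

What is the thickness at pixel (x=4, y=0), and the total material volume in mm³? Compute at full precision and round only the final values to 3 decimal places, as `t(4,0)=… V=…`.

t(4,0)=1.085 V=131.340

span = t_max - t_min = 2.59 - 0.69 = 1.900
L(4,0) = 202, L_eff = 202/255 = 0.792157
t(4,0) = 2.59 - 1.900·0.792157 = 1.085
Σt over all 10·7 pixels = 6193/51 ≈ 121.4313725
V = pitch²·Σt = 1.04²·6193/51 = 131.340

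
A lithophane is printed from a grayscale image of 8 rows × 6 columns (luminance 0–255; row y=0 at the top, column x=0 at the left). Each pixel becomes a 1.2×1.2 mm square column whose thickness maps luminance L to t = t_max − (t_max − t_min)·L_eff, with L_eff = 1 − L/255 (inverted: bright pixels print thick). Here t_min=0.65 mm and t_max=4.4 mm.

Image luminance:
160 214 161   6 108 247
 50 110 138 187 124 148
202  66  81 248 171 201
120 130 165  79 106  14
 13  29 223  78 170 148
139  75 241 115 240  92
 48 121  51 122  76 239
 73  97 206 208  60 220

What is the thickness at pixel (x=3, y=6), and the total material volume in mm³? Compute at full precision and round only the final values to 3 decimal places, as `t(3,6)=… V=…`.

span = t_max - t_min = 4.4 - 0.65 = 3.750
L(3,6) = 122, L_eff = 1 - 122/255 = 0.521569 (inverted)
t(3,6) = 4.4 - 3.750·0.521569 = 2.444
Σt over all 8·6 pixels = 10552/85 ≈ 124.1411765
V = pitch²·Σt = 1.2²·10552/85 = 178.763

t(3,6)=2.444 V=178.763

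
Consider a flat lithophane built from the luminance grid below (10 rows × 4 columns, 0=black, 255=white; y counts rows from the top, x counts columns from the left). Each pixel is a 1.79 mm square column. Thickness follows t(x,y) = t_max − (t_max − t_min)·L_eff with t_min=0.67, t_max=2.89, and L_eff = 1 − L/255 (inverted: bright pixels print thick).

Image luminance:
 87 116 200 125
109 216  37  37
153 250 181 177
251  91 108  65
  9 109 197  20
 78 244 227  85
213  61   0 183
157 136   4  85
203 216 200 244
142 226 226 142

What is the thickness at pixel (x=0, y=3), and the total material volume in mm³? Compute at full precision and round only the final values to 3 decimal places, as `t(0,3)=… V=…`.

span = t_max - t_min = 2.89 - 0.67 = 2.220
L(0,3) = 251, L_eff = 1 - 251/255 = 0.015686 (inverted)
t(0,3) = 2.89 - 2.220·0.015686 = 2.855
Σt over all 10·4 pixels = 75.64
V = pitch²·Σt = 1.79²·75.64 = 242.358

t(0,3)=2.855 V=242.358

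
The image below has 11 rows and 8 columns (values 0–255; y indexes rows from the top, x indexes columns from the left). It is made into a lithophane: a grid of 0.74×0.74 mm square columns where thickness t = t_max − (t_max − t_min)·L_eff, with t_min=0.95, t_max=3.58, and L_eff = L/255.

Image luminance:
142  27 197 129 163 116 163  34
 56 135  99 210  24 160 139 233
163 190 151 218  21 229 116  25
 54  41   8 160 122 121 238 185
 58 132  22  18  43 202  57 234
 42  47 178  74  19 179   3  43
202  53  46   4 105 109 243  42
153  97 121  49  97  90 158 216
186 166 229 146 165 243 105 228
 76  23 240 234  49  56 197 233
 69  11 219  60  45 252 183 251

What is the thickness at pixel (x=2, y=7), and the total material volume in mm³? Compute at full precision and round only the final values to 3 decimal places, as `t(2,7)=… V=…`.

t(2,7)=2.332 V=111.119

span = t_max - t_min = 3.58 - 0.95 = 2.630
L(2,7) = 121, L_eff = 121/255 = 0.474510
t(2,7) = 3.58 - 2.630·0.474510 = 2.332
Σt over all 11·8 pixels = 5174447/25500 ≈ 202.9194902
V = pitch²·Σt = 0.74²·5174447/25500 = 111.119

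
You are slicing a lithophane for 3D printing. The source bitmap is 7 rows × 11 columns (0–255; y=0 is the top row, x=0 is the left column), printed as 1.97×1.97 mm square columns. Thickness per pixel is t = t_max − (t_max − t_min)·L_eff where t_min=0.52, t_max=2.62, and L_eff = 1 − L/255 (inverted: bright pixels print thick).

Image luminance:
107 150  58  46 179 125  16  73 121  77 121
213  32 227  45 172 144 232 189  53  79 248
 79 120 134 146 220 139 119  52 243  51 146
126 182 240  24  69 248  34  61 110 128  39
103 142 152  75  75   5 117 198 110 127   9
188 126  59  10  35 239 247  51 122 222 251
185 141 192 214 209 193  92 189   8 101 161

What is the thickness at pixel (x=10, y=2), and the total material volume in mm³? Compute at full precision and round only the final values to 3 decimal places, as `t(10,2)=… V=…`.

t(10,2)=1.722 V=467.484

span = t_max - t_min = 2.62 - 0.52 = 2.100
L(10,2) = 146, L_eff = 1 - 146/255 = 0.427451 (inverted)
t(10,2) = 2.62 - 2.100·0.427451 = 1.722
Σt over all 7·11 pixels = 102389/850 ≈ 120.4576471
V = pitch²·Σt = 1.97²·102389/850 = 467.484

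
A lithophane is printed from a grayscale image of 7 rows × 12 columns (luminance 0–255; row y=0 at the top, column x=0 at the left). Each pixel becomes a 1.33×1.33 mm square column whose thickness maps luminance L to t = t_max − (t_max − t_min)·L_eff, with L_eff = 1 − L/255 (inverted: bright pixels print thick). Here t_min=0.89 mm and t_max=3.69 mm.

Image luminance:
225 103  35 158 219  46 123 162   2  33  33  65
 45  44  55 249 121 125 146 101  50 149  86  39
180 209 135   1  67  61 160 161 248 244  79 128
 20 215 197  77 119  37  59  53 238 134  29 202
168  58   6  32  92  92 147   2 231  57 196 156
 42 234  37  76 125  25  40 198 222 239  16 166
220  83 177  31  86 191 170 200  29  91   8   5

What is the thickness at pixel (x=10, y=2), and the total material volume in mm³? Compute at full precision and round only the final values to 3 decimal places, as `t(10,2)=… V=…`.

span = t_max - t_min = 3.69 - 0.89 = 2.800
L(10,2) = 79, L_eff = 1 - 79/255 = 0.690196 (inverted)
t(10,2) = 3.69 - 2.800·0.690196 = 1.757
Σt over all 7·12 pixels = 227129/1275 ≈ 178.1403922
V = pitch²·Σt = 1.33²·227129/1275 = 315.113

t(10,2)=1.757 V=315.113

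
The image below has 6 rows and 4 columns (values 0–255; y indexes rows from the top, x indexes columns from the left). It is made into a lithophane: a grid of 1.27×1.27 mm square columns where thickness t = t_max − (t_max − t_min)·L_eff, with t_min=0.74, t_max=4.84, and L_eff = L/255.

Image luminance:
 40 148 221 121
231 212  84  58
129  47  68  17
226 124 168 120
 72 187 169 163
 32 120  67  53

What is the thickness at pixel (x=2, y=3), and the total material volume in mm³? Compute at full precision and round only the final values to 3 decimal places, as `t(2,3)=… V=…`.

span = t_max - t_min = 4.84 - 0.74 = 4.100
L(2,3) = 168, L_eff = 168/255 = 0.658824
t(2,3) = 4.84 - 4.100·0.658824 = 2.139
Σt over all 6·4 pixels = 59417/850 ≈ 69.9023529
V = pitch²·Σt = 1.27²·59417/850 = 112.746

t(2,3)=2.139 V=112.746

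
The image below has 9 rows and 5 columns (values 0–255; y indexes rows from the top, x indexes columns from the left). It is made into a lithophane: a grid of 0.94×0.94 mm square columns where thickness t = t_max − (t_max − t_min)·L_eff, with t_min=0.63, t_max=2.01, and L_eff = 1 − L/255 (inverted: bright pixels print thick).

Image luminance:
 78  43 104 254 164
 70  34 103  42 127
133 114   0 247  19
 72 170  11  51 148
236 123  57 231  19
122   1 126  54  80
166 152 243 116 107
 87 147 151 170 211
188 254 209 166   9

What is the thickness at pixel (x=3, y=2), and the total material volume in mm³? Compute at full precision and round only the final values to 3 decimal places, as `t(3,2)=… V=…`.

span = t_max - t_min = 2.01 - 0.63 = 1.380
L(3,2) = 247, L_eff = 1 - 247/255 = 0.031373 (inverted)
t(3,2) = 2.01 - 1.380·0.031373 = 1.967
Σt over all 9·5 pixels = 489789/8500 ≈ 57.6222353
V = pitch²·Σt = 0.94²·489789/8500 = 50.915

t(3,2)=1.967 V=50.915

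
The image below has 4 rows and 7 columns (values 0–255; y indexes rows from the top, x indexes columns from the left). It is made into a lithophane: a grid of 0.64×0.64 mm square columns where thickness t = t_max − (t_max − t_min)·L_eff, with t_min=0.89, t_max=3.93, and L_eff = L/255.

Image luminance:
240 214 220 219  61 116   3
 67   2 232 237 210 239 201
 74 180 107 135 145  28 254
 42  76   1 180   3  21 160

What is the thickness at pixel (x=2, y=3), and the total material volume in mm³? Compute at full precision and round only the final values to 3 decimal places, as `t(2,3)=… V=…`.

t(2,3)=3.918 V=27.166

span = t_max - t_min = 3.93 - 0.89 = 3.040
L(2,3) = 1, L_eff = 1/255 = 0.003922
t(2,3) = 3.93 - 3.040·0.003922 = 3.918
Σt over all 4·7 pixels = 422813/6375 ≈ 66.3236078
V = pitch²·Σt = 0.64²·422813/6375 = 27.166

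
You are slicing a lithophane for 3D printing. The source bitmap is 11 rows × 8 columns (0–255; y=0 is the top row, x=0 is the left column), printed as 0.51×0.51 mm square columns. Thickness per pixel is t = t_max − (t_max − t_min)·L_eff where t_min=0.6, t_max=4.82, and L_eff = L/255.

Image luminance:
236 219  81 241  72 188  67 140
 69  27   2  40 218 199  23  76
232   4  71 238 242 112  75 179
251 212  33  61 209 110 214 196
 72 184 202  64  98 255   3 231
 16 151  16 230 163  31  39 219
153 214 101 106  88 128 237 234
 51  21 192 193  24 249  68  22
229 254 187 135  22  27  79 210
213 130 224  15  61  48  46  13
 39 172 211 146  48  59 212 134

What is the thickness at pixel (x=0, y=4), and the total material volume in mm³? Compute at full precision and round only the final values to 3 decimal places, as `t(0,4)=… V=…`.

t(0,4)=3.628 V=61.658

span = t_max - t_min = 4.82 - 0.6 = 4.220
L(0,4) = 72, L_eff = 72/255 = 0.282353
t(0,4) = 4.82 - 4.220·0.282353 = 3.628
Σt over all 11·8 pixels = 1511237/6375 ≈ 237.0567843
V = pitch²·Σt = 0.51²·1511237/6375 = 61.658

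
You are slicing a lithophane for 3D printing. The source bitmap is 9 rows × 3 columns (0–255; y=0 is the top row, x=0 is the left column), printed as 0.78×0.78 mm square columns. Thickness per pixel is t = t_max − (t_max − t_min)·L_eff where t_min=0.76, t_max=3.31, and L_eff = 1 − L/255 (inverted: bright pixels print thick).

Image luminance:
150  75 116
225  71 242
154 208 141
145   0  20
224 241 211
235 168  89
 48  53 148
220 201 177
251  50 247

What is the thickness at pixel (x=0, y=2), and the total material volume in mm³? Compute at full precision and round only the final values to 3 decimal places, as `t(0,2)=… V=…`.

t(0,2)=2.300 V=37.490

span = t_max - t_min = 3.31 - 0.76 = 2.550
L(0,2) = 154, L_eff = 1 - 154/255 = 0.396078 (inverted)
t(0,2) = 3.31 - 2.550·0.396078 = 2.300
Σt over all 9·3 pixels = 61.62
V = pitch²·Σt = 0.78²·61.62 = 37.490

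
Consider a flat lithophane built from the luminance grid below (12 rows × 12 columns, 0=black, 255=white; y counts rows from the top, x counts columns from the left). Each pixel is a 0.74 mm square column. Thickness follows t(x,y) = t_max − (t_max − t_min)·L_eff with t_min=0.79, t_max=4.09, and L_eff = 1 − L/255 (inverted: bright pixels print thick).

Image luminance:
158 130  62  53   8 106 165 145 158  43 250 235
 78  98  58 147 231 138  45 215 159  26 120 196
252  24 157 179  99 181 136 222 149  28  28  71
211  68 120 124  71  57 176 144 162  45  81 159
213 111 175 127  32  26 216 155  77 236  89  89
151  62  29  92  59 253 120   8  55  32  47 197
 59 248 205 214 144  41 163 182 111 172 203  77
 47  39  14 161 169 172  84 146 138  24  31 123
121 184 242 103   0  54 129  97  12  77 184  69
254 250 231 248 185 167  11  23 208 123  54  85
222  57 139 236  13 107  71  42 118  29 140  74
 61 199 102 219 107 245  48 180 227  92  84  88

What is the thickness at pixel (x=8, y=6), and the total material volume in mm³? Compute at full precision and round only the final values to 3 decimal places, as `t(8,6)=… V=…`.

t(8,6)=2.226 V=186.998

span = t_max - t_min = 4.09 - 0.79 = 3.300
L(8,6) = 111, L_eff = 1 - 111/255 = 0.564706 (inverted)
t(8,6) = 4.09 - 3.300·0.564706 = 2.226
Σt over all 12·12 pixels = 290263/850 ≈ 341.4858824
V = pitch²·Σt = 0.74²·290263/850 = 186.998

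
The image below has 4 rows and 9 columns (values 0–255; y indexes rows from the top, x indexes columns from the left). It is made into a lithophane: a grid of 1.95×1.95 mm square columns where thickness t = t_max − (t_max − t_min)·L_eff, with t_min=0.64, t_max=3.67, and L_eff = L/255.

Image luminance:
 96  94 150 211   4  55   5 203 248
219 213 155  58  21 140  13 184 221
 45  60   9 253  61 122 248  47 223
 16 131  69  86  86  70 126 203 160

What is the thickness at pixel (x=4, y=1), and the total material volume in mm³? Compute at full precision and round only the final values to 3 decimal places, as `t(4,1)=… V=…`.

t(4,1)=3.420 V=307.875

span = t_max - t_min = 3.67 - 0.64 = 3.030
L(4,1) = 21, L_eff = 21/255 = 0.082353
t(4,1) = 3.67 - 3.030·0.082353 = 3.420
Σt over all 4·9 pixels = 137643/1700 ≈ 80.9664706
V = pitch²·Σt = 1.95²·137643/1700 = 307.875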